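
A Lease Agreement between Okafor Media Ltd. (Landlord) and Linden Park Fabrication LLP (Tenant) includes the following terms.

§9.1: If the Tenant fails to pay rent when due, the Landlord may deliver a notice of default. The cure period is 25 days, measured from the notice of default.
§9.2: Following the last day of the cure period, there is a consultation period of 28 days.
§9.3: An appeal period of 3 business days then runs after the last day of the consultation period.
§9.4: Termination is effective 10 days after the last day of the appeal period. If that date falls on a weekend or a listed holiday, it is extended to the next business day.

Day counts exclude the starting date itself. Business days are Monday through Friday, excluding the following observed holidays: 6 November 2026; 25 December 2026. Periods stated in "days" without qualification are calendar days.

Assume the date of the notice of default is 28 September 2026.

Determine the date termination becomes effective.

The last day of the cure period: 25 calendar days after 28 September 2026 is 23 October 2026.
The last day of the consultation period: 28 calendar days after 23 October 2026 is 20 November 2026.
From Friday, 20 November 2026, 3 business days (Nov 23, Nov 24, Nov 25, skipping weekends) brings us to Wednesday, 25 November 2026, which is the last day of the appeal period.
The date termination becomes effective: 10 calendar days after 25 November 2026 is 5 December 2026. That falls on a Saturday, so it rolls to the next business day, Monday, 7 December 2026.

7 December 2026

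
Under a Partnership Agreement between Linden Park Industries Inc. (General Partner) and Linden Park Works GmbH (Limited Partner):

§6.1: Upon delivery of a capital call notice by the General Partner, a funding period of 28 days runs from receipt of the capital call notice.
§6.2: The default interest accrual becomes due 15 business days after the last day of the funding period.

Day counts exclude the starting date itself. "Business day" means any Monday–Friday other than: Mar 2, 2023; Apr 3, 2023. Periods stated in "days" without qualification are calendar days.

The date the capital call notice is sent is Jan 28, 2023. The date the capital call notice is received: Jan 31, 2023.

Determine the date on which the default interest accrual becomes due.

Mar 22, 2023

The last day of the funding period: 28 calendar days after Jan 31, 2023 is Feb 28, 2023.
From Tuesday, Feb 28, 2023, 15 business days (Mar 1, Mar 3, Mar 6, Mar 7, …, Mar 20, Mar 21, Mar 22, skipping weekends and the listed holiday on Mar 2) brings us to Wednesday, Mar 22, 2023, which is the date on which the default interest accrual becomes due.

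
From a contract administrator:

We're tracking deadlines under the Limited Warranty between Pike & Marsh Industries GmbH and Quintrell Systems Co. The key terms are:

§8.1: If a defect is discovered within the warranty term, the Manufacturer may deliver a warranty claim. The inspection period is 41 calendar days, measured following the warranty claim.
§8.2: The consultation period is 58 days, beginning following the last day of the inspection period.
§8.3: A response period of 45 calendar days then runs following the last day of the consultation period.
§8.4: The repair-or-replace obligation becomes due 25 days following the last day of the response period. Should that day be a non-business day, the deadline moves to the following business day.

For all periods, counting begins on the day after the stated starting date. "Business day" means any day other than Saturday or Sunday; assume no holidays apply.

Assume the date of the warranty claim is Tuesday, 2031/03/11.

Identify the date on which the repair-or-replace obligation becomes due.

2031/08/27

The last day of the inspection period: 2031/03/11 + 41 days = 2031/04/21.
Adding 58 calendar days to 2031/04/21 gives 2031/06/18, which is the last day of the consultation period.
The last day of the response period: 2031/06/18 + 45 days = 2031/08/02.
The date on which the repair-or-replace obligation becomes due: 25 calendar days after 2031/08/02 is 2031/08/27. 2031/08/27 is a Wednesday, so no roll-forward applies.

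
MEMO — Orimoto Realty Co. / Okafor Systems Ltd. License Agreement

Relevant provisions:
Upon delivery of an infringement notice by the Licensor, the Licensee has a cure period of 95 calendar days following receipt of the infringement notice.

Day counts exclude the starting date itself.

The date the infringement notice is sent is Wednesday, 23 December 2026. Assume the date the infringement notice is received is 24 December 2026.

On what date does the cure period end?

The last day of the cure period: 24 December 2026 + 95 days = 29 March 2027.

29 March 2027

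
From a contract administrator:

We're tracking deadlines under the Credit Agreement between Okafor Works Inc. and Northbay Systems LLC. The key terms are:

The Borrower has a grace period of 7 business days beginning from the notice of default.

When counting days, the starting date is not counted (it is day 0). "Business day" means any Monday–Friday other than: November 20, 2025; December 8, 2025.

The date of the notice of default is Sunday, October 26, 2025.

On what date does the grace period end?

November 4, 2025

The last day of the grace period: 7 business days after Sunday, October 26, 2025, skipping weekends — Oct 27, Oct 28, Oct 29, Oct 30, Oct 31, Nov 3, Nov 4 — lands on Tuesday, November 4, 2025.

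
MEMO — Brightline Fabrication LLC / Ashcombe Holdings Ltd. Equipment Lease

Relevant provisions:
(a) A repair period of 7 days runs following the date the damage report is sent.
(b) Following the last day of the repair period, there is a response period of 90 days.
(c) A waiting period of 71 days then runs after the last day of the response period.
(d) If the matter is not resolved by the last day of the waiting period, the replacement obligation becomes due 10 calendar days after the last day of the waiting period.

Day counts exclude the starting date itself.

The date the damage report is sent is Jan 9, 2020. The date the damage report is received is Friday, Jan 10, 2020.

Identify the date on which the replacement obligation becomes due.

Jul 5, 2020

The last day of the repair period: Jan 9, 2020 + 7 days = Jan 16, 2020.
The last day of the response period: 90 calendar days after Jan 16, 2020 is Apr 15, 2020.
The last day of the waiting period: 71 calendar days after Apr 15, 2020 is Jun 25, 2020.
The date on which the replacement obligation becomes due: 10 calendar days after Jun 25, 2020 is Jul 5, 2020.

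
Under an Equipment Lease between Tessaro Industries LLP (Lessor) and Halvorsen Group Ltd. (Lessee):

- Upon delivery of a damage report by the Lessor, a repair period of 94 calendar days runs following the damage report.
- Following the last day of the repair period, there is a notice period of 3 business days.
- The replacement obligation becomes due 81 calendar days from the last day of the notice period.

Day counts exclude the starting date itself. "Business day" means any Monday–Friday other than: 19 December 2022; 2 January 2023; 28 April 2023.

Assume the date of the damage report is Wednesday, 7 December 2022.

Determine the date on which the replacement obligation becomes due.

4 June 2023

Adding 94 calendar days to 7 December 2022 gives 11 March 2023, which is the last day of the repair period.
From Saturday, 11 March 2023, 3 business days (Mar 13, Mar 14, Mar 15, skipping weekends) brings us to Wednesday, 15 March 2023, which is the last day of the notice period.
The date on which the replacement obligation becomes due: 15 March 2023 + 81 days = 4 June 2023.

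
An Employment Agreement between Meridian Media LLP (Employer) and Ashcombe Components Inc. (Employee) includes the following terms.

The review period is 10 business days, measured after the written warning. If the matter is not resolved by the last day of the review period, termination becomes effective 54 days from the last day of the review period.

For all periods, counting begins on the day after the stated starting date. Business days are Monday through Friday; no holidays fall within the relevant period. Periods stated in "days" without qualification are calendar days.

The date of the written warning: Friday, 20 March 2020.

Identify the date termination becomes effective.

27 May 2020

The last day of the review period: counting 10 business days from Friday, 20 March 2020 (Mar 23, Mar 24, Mar 25, Mar 26, Mar 27, Mar 30, Mar 31, Apr 1, Apr 2, Apr 3, skipping weekends) reaches Friday, 3 April 2020.
The date termination becomes effective: 54 calendar days after 3 April 2020 is 27 May 2020.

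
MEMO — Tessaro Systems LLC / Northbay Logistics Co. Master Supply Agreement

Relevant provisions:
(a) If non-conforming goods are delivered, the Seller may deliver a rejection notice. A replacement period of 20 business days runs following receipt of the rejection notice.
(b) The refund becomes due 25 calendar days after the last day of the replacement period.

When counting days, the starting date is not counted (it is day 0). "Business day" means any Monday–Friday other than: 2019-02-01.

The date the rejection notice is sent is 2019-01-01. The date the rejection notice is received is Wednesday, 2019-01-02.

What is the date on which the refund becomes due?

2019-02-24

The last day of the replacement period: 20 business days after Wednesday, 2019-01-02, skipping weekends — Jan 3, Jan 4, Jan 7, Jan 8, …, Jan 28, Jan 29, Jan 30 — lands on Wednesday, 2019-01-30.
The date on which the refund becomes due: 2019-01-30 + 25 days = 2019-02-24.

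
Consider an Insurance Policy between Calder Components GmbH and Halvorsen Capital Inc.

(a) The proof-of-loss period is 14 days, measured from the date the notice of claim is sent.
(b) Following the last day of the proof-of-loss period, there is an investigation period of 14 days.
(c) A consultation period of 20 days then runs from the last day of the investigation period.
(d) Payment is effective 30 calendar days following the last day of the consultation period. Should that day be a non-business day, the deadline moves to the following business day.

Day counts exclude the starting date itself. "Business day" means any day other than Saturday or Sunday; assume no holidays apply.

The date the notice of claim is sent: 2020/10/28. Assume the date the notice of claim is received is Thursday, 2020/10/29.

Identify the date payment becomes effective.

The last day of the proof-of-loss period: 14 calendar days after 2020/10/28 is 2020/11/11.
The last day of the investigation period: 14 calendar days after 2020/11/11 is 2020/11/25.
Adding 20 calendar days to 2020/11/25 gives 2020/12/15, which is the last day of the consultation period.
The date payment becomes effective: 2020/12/15 + 30 days = 2021/01/14. 2021/01/14 is a Thursday, so no roll-forward applies.

2021/01/14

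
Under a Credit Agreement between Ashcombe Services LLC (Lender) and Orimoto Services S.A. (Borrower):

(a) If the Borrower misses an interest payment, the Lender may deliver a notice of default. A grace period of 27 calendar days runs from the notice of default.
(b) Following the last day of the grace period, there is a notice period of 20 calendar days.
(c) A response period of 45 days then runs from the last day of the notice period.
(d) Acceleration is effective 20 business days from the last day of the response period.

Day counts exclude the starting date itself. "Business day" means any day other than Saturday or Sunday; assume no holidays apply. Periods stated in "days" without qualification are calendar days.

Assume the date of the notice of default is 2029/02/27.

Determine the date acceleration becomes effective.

Adding 27 calendar days to 2029/02/27 gives 2029/03/26, which is the last day of the grace period.
The last day of the notice period: 20 calendar days after 2029/03/26 is 2029/04/15.
The last day of the response period: 45 calendar days after 2029/04/15 is 2029/05/30.
From Wednesday, 2029/05/30, 20 business days (May 31, Jun 1, Jun 4, Jun 5, …, Jun 25, Jun 26, Jun 27, skipping weekends) brings us to Wednesday, 2029/06/27, which is the date acceleration becomes effective.

2029/06/27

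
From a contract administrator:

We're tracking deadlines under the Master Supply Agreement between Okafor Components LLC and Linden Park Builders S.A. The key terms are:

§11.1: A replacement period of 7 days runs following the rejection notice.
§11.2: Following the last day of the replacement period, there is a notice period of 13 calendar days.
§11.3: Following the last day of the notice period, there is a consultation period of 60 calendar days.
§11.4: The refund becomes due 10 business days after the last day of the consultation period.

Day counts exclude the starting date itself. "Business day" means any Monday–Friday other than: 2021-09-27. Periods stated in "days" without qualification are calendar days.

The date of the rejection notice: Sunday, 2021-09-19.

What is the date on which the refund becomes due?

The last day of the replacement period: 7 calendar days after 2021-09-19 is 2021-09-26.
Adding 13 calendar days to 2021-09-26 gives 2021-10-09, which is the last day of the notice period.
The last day of the consultation period: 2021-10-09 + 60 days = 2021-12-08.
The date on which the refund becomes due: 10 business days after Wednesday, 2021-12-08, skipping weekends — Dec 9, Dec 10, Dec 13, Dec 14, Dec 15, Dec 16, Dec 17, Dec 20, Dec 21, Dec 22 — lands on Wednesday, 2021-12-22.

2021-12-22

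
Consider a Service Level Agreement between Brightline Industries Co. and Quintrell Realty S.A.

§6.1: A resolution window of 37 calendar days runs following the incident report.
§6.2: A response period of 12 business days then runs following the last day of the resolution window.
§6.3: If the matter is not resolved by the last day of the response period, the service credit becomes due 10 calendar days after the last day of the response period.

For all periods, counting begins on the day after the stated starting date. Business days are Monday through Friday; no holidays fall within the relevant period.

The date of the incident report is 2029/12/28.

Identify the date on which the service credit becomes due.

2030/03/01

The last day of the resolution window: 37 calendar days after 2029/12/28 is 2030/02/03.
The last day of the response period: 12 business days after Sunday, 2030/02/03, skipping weekends — Feb 4, Feb 5, Feb 6, Feb 7, …, Feb 15, Feb 18, Feb 19 — lands on Tuesday, 2030/02/19.
The date on which the service credit becomes due: 10 calendar days after 2030/02/19 is 2030/03/01.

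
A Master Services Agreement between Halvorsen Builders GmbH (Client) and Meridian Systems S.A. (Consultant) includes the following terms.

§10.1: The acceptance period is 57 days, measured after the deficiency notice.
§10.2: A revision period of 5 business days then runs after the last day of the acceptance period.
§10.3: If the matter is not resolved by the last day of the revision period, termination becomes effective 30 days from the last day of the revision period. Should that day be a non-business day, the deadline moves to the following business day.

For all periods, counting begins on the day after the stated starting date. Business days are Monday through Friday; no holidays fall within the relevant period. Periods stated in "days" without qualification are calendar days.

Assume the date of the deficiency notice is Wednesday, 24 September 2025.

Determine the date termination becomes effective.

Adding 57 calendar days to 24 September 2025 gives 20 November 2025, which is the last day of the acceptance period.
The last day of the revision period: 5 business days after Thursday, 20 November 2025, skipping weekends — Nov 21, Nov 24, Nov 25, Nov 26, Nov 27 — lands on Thursday, 27 November 2025.
Adding 30 calendar days to 27 November 2025 gives 27 December 2025, which is the date termination becomes effective. That falls on a Saturday, so it rolls to the next business day, Monday, 29 December 2025.

29 December 2025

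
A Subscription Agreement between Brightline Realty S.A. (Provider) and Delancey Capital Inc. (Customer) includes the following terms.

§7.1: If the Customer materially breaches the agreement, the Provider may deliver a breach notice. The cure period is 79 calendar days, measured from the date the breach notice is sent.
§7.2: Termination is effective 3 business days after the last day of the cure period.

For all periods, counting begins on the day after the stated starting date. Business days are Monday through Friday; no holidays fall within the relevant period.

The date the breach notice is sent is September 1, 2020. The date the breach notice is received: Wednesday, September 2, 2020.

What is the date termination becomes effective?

The last day of the cure period: 79 calendar days after September 1, 2020 is November 19, 2020.
The date termination becomes effective: counting 3 business days from Thursday, November 19, 2020 (Nov 20, Nov 23, Nov 24, skipping weekends) reaches Tuesday, November 24, 2020.

November 24, 2020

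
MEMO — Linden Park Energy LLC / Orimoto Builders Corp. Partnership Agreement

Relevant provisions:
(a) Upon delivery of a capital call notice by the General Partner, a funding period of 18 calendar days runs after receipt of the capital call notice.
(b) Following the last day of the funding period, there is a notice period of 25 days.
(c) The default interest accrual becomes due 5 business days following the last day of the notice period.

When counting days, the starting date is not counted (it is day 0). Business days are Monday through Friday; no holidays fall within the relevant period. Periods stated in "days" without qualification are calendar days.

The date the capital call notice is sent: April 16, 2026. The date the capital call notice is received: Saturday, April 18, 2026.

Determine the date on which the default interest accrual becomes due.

Adding 18 calendar days to April 18, 2026 gives May 6, 2026, which is the last day of the funding period.
The last day of the notice period: 25 calendar days after May 6, 2026 is May 31, 2026.
The date on which the default interest accrual becomes due: 5 business days after Sunday, May 31, 2026, skipping weekends — Jun 1, Jun 2, Jun 3, Jun 4, Jun 5 — lands on Friday, June 5, 2026.

June 5, 2026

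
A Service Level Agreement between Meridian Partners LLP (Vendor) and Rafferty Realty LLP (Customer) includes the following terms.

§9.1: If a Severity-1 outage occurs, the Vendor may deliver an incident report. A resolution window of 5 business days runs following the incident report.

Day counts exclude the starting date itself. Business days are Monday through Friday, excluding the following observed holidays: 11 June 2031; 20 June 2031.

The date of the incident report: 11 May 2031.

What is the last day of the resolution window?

From Sunday, 11 May 2031, 5 business days (May 12, May 13, May 14, May 15, May 16, skipping weekends) brings us to Friday, 16 May 2031, which is the last day of the resolution window.

16 May 2031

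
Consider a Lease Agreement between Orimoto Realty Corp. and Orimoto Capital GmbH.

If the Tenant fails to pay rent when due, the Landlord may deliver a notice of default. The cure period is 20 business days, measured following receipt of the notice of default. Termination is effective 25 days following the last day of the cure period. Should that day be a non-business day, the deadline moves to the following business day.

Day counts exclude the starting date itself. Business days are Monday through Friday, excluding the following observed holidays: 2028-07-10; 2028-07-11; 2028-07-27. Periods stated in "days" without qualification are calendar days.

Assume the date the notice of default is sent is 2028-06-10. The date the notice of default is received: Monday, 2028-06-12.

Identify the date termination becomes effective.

2028-08-07

The last day of the cure period: counting 20 business days from Monday, 2028-06-12 (Jun 13, Jun 14, Jun 15, Jun 16, …, Jul 6, Jul 7, Jul 12, skipping weekends and the listed holidays on Jul 10, Jul 11) reaches Wednesday, 2028-07-12.
Adding 25 calendar days to 2028-07-12 gives 2028-08-06, which is the date termination becomes effective. That falls on a Sunday, so it rolls to the next business day, Monday, 2028-08-07.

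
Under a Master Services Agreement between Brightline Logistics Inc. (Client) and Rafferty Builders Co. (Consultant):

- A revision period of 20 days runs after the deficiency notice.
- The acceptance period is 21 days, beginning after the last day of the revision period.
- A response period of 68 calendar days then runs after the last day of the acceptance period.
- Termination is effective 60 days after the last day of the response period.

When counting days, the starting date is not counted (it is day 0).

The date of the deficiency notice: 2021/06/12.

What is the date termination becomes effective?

The last day of the revision period: 20 calendar days after 2021/06/12 is 2021/07/02.
The last day of the acceptance period: 2021/07/02 + 21 days = 2021/07/23.
The last day of the response period: 68 calendar days after 2021/07/23 is 2021/09/29.
Adding 60 calendar days to 2021/09/29 gives 2021/11/28, which is the date termination becomes effective.

2021/11/28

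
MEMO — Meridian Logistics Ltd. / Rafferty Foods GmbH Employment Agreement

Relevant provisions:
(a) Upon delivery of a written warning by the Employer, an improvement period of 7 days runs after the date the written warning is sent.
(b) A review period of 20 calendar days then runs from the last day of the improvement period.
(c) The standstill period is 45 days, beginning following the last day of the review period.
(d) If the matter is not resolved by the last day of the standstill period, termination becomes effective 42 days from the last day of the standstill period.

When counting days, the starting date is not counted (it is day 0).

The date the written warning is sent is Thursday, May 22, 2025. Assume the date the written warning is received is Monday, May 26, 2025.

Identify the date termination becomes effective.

The last day of the improvement period: May 22, 2025 + 7 days = May 29, 2025.
The last day of the review period: May 29, 2025 + 20 days = Jun 18, 2025.
The last day of the standstill period: 45 calendar days after Jun 18, 2025 is Aug 2, 2025.
The date termination becomes effective: 42 calendar days after Aug 2, 2025 is Sep 13, 2025.

Sep 13, 2025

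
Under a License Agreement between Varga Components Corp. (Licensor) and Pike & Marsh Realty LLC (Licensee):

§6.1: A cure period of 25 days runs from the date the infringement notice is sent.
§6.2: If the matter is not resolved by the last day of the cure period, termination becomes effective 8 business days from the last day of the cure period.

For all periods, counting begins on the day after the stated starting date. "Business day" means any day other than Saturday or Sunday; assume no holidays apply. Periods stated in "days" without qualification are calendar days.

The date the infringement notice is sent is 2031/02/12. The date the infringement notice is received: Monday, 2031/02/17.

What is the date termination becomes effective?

The last day of the cure period: 2031/02/12 + 25 days = 2031/03/09.
The date termination becomes effective: 8 business days after Sunday, 2031/03/09, skipping weekends — Mar 10, Mar 11, Mar 12, Mar 13, Mar 14, Mar 17, Mar 18, Mar 19 — lands on Wednesday, 2031/03/19.

2031/03/19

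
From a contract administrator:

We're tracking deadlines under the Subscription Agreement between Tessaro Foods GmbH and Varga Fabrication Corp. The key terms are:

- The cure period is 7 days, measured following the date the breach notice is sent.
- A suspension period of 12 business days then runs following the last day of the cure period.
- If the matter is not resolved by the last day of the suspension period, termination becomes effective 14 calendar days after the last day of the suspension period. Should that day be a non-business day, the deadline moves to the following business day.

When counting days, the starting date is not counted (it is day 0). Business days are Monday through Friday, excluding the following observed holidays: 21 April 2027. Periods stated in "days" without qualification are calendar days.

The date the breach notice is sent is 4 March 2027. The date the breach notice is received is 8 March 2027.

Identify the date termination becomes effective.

12 April 2027

The last day of the cure period: 7 calendar days after 4 March 2027 is 11 March 2027.
The last day of the suspension period: counting 12 business days from Thursday, 11 March 2027 (Mar 12, Mar 15, Mar 16, Mar 17, …, Mar 25, Mar 26, Mar 29, skipping weekends) reaches Monday, 29 March 2027.
The date termination becomes effective: 14 calendar days after 29 March 2027 is 12 April 2027. 12 April 2027 is a Monday and is not a listed holiday, so no roll-forward applies.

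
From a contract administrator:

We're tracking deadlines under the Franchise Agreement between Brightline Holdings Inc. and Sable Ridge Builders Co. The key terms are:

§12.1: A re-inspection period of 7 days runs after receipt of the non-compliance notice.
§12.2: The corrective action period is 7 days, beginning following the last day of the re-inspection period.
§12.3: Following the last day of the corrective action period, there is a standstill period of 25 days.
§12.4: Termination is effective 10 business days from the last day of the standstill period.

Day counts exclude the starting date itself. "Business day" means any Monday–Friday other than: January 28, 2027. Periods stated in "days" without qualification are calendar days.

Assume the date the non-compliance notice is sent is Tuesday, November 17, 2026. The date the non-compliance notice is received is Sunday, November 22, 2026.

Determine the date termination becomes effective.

The last day of the re-inspection period: 7 calendar days after November 22, 2026 is November 29, 2026.
The last day of the corrective action period: 7 calendar days after November 29, 2026 is December 6, 2026.
The last day of the standstill period: 25 calendar days after December 6, 2026 is December 31, 2026.
The date termination becomes effective: 10 business days after Thursday, December 31, 2026, skipping weekends — Jan 1, Jan 4, Jan 5, Jan 6, Jan 7, Jan 8, Jan 11, Jan 12, Jan 13, Jan 14 — lands on Thursday, January 14, 2027.

January 14, 2027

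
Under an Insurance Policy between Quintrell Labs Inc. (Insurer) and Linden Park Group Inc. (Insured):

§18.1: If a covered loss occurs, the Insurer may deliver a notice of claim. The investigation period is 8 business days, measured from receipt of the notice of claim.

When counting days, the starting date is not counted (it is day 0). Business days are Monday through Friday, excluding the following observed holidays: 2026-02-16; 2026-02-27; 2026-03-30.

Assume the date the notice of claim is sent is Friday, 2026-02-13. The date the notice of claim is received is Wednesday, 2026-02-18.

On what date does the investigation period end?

2026-03-03

The last day of the investigation period: 8 business days after Wednesday, 2026-02-18, skipping weekends and the listed holiday on Feb 27 — Feb 19, Feb 20, Feb 23, Feb 24, Feb 25, Feb 26, Mar 2, Mar 3 — lands on Tuesday, 2026-03-03.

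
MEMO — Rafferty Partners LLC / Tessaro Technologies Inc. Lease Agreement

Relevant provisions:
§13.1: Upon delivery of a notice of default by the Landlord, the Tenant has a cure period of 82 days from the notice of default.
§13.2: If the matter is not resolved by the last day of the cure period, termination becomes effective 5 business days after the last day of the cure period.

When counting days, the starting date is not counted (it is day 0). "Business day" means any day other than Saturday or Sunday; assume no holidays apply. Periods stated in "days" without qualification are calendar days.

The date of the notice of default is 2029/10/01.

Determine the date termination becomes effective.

The last day of the cure period: 82 calendar days after 2029/10/01 is 2029/12/22.
The date termination becomes effective: 5 business days after Saturday, 2029/12/22, skipping weekends — Dec 24, Dec 25, Dec 26, Dec 27, Dec 28 — lands on Friday, 2029/12/28.

2029/12/28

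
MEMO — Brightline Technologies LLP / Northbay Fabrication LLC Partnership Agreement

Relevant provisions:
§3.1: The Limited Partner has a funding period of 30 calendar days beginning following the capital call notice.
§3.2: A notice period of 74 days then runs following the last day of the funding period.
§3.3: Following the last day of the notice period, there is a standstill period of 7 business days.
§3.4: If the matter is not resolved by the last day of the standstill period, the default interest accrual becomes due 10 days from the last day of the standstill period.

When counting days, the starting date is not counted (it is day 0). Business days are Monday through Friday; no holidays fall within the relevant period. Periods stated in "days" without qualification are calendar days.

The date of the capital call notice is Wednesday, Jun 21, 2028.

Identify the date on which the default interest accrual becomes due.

Oct 22, 2028

The last day of the funding period: Jun 21, 2028 + 30 days = Jul 21, 2028.
The last day of the notice period: Jul 21, 2028 + 74 days = Oct 3, 2028.
The last day of the standstill period: counting 7 business days from Tuesday, Oct 3, 2028 (Oct 4, Oct 5, Oct 6, Oct 9, Oct 10, Oct 11, Oct 12, skipping weekends) reaches Thursday, Oct 12, 2028.
The date on which the default interest accrual becomes due: 10 calendar days after Oct 12, 2028 is Oct 22, 2028.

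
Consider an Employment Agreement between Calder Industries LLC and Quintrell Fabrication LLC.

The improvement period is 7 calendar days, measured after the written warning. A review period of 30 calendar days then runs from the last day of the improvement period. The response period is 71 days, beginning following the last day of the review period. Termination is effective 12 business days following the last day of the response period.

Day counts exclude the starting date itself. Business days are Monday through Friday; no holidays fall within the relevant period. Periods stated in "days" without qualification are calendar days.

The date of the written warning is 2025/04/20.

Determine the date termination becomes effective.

2025/08/22

The last day of the improvement period: 2025/04/20 + 7 days = 2025/04/27.
The last day of the review period: 30 calendar days after 2025/04/27 is 2025/05/27.
The last day of the response period: 71 calendar days after 2025/05/27 is 2025/08/06.
From Wednesday, 2025/08/06, 12 business days (Aug 7, Aug 8, Aug 11, Aug 12, …, Aug 20, Aug 21, Aug 22, skipping weekends) brings us to Friday, 2025/08/22, which is the date termination becomes effective.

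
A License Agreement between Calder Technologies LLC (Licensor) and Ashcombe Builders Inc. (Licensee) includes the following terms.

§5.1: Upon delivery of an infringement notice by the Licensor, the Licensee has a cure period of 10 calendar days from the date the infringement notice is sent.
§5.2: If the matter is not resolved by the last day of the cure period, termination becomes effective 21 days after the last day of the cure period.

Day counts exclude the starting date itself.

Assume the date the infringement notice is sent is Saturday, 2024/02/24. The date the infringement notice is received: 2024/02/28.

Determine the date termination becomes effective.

Adding 10 calendar days to 2024/02/24 gives 2024/03/05, which is the last day of the cure period.
The date termination becomes effective: 2024/03/05 + 21 days = 2024/03/26.

2024/03/26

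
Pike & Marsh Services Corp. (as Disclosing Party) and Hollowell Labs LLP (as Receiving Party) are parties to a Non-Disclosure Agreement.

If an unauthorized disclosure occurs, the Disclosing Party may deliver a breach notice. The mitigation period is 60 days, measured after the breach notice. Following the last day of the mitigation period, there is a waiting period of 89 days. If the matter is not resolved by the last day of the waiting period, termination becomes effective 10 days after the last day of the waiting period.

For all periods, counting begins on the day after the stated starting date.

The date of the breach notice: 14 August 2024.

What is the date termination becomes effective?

20 January 2025

Adding 60 calendar days to 14 August 2024 gives 13 October 2024, which is the last day of the mitigation period.
Adding 89 calendar days to 13 October 2024 gives 10 January 2025, which is the last day of the waiting period.
Adding 10 calendar days to 10 January 2025 gives 20 January 2025, which is the date termination becomes effective.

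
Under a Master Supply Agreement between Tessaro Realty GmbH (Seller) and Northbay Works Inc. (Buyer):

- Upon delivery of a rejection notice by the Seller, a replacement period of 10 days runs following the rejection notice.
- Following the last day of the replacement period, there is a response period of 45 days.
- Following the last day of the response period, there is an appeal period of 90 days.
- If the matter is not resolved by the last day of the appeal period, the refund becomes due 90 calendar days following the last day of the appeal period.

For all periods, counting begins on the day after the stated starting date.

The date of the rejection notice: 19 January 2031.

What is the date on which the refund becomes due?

11 September 2031

The last day of the replacement period: 10 calendar days after 19 January 2031 is 29 January 2031.
Adding 45 calendar days to 29 January 2031 gives 15 March 2031, which is the last day of the response period.
The last day of the appeal period: 90 calendar days after 15 March 2031 is 13 June 2031.
The date on which the refund becomes due: 13 June 2031 + 90 days = 11 September 2031.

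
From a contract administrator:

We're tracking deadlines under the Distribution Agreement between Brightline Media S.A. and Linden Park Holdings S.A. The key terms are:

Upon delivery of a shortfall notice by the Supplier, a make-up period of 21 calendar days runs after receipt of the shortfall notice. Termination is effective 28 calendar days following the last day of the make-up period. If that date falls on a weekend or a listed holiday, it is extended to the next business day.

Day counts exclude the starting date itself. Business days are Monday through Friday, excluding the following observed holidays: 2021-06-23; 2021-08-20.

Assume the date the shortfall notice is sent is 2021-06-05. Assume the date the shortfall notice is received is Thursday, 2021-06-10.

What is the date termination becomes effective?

2021-07-29

The last day of the make-up period: 21 calendar days after 2021-06-10 is 2021-07-01.
Adding 28 calendar days to 2021-07-01 gives 2021-07-29, which is the date termination becomes effective. 2021-07-29 is a Thursday and is not a listed holiday, so no roll-forward applies.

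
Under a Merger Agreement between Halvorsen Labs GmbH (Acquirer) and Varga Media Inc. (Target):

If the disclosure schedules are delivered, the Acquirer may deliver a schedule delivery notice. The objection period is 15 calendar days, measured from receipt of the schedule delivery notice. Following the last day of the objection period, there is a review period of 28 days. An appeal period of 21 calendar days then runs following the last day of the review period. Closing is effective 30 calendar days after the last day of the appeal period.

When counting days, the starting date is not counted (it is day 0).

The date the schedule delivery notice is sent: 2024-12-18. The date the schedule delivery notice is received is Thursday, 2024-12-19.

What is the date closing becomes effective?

2025-03-23

The last day of the objection period: 2024-12-19 + 15 days = 2025-01-03.
Adding 28 calendar days to 2025-01-03 gives 2025-01-31, which is the last day of the review period.
Adding 21 calendar days to 2025-01-31 gives 2025-02-21, which is the last day of the appeal period.
The date closing becomes effective: 2025-02-21 + 30 days = 2025-03-23.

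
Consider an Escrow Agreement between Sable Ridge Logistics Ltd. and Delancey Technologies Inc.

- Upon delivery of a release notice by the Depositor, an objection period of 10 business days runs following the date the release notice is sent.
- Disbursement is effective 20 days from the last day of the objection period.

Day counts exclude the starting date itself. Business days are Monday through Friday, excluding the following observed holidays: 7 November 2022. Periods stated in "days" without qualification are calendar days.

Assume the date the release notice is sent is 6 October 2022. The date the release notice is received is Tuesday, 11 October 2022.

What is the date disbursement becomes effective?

From Thursday, 6 October 2022, 10 business days (Oct 7, Oct 10, Oct 11, Oct 12, Oct 13, Oct 14, Oct 17, Oct 18, Oct 19, Oct 20, skipping weekends) brings us to Thursday, 20 October 2022, which is the last day of the objection period.
The date disbursement becomes effective: 20 calendar days after 20 October 2022 is 9 November 2022.

9 November 2022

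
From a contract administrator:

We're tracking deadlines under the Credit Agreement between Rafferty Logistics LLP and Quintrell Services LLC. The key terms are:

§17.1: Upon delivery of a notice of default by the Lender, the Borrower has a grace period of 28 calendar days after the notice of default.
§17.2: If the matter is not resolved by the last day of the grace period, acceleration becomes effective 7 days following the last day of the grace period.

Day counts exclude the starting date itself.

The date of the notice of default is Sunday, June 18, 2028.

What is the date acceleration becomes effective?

The last day of the grace period: 28 calendar days after June 18, 2028 is July 16, 2028.
The date acceleration becomes effective: 7 calendar days after July 16, 2028 is July 23, 2028.

July 23, 2028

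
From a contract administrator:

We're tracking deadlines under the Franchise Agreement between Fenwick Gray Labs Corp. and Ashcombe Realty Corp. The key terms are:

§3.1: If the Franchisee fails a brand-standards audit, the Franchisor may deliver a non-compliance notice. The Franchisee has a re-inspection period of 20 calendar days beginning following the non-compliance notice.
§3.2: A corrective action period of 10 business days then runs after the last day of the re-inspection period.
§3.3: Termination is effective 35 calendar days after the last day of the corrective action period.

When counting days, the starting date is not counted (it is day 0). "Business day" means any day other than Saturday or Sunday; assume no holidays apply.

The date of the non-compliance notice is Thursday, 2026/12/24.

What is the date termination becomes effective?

2027/03/03

The last day of the re-inspection period: 20 calendar days after 2026/12/24 is 2027/01/13.
The last day of the corrective action period: 10 business days after Wednesday, 2027/01/13, skipping weekends — Jan 14, Jan 15, Jan 18, Jan 19, Jan 20, Jan 21, Jan 22, Jan 25, Jan 26, Jan 27 — lands on Wednesday, 2027/01/27.
The date termination becomes effective: 2027/01/27 + 35 days = 2027/03/03.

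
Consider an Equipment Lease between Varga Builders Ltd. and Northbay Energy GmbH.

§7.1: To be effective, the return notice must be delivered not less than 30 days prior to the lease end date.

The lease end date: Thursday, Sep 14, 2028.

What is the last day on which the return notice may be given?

Sep 14, 2028 minus 30 days is Aug 15, 2028.

Aug 15, 2028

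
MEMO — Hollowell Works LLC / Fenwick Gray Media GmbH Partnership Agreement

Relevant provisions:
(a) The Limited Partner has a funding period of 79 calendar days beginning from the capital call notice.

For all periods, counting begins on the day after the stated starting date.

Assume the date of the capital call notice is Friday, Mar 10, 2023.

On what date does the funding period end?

May 28, 2023

Adding 79 calendar days to Mar 10, 2023 gives May 28, 2023, which is the last day of the funding period.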